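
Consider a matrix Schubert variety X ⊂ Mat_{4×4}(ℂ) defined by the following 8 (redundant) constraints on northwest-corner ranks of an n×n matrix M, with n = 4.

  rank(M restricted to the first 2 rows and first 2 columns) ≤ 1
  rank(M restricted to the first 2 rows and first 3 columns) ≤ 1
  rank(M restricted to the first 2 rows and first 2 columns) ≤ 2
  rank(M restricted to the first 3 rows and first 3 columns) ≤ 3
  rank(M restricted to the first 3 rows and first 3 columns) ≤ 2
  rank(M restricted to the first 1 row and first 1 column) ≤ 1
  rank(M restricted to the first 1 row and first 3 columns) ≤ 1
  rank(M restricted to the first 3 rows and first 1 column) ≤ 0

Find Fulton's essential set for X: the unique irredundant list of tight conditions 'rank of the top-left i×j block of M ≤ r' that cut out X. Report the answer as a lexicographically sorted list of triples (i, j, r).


Recovering R(i,j) via the rank-extension bound from the 8 conditions:

  R[1]: 0 | 1 | 1 | 1
  R[2]: 0 | 1 | 1 | 2
  R[3]: 0 | 1 | 2 | 3
  R[4]: 1 | 2 | 3 | 4

giving w = (2, 4, 3, 1) via Δ²R.

D(w) has 4 cells with 2 SE-corners; essential set:

[(2, 3, 1), (3, 1, 0)]


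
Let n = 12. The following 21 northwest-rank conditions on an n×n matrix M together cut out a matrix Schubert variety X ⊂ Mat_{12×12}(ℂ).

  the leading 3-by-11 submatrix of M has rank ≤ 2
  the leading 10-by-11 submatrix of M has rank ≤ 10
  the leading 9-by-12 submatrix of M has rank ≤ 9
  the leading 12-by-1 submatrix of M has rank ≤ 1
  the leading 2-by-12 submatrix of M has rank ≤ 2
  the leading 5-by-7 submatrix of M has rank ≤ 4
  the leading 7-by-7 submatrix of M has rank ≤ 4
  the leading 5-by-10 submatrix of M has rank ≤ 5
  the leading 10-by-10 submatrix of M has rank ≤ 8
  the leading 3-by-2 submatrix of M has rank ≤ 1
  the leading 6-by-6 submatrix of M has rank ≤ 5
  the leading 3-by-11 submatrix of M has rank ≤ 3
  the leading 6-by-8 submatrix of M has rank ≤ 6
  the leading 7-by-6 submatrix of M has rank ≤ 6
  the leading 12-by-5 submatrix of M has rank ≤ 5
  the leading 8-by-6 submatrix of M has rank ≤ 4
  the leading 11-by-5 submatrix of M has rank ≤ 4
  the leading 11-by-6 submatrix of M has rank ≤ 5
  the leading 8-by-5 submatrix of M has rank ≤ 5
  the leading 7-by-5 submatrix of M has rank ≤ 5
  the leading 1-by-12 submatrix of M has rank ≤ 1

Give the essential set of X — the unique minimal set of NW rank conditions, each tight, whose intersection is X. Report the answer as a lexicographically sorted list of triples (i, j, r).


The tightest implied rank at each (i,j), from the 21 conditions:

  1 | 1 | 1 | 1 | 1 | 1 | 1 | 1 | 1 | 1 | 1 | 1
  1 | 1 | 2 | 2 | 2 | 2 | 2 | 2 | 2 | 2 | 2 | 2
  1 | 1 | 2 | 2 | 2 | 2 | 2 | 2 | 2 | 2 | 2 | 3
  1 | 2 | 3 | 3 | 3 | 3 | 3 | 3 | 3 | 3 | 3 | 4
  1 | 2 | 3 | 4 | 4 | 4 | 4 | 4 | 4 | 4 | 4 | 5
  1 | 2 | 3 | 4 | 4 | 4 | 4 | 5 | 5 | 5 | 5 | 6
  1 | 2 | 3 | 4 | 4 | 4 | 4 | 5 | 6 | 6 | 6 | 7
  1 | 2 | 3 | 4 | 4 | 4 | 5 | 6 | 7 | 7 | 7 | 8
  1 | 2 | 3 | 4 | 4 | 5 | 6 | 7 | 8 | 8 | 8 | 9
  1 | 2 | 3 | 4 | 4 | 5 | 6 | 7 | 8 | 8 | 9 | 10
  1 | 2 | 3 | 4 | 4 | 5 | 6 | 7 | 8 | 9 | 10 | 11
  1 | 2 | 3 | 4 | 5 | 6 | 7 | 8 | 9 | 10 | 11 | 12

so w = (1, 3, 12, 2, 4, 8, 9, 7, 6, 11, 10, 5).

6 SE-corners of the 22-cell Rothe diagram give Ess(w):

[(3, 2, 1), (3, 11, 2), (7, 7, 4), (8, 6, 4), (10, 10, 8), (11, 5, 4)]


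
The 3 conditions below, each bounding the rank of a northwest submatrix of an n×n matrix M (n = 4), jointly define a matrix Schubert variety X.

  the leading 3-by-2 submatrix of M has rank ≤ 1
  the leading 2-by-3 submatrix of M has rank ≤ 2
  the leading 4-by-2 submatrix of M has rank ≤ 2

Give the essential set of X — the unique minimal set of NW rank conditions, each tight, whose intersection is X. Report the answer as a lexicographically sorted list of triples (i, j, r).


Propagating the 3 rank bounds to every northwest block:

  1  1  1  1
  1  1  2  2
  1  1  2  3
  1  2  3  4

so w = (1, 3, 4, 2).

Rothe diagram D(w) (2 cells), 1 SE-corner (essential condition):

[(3, 2, 1)]


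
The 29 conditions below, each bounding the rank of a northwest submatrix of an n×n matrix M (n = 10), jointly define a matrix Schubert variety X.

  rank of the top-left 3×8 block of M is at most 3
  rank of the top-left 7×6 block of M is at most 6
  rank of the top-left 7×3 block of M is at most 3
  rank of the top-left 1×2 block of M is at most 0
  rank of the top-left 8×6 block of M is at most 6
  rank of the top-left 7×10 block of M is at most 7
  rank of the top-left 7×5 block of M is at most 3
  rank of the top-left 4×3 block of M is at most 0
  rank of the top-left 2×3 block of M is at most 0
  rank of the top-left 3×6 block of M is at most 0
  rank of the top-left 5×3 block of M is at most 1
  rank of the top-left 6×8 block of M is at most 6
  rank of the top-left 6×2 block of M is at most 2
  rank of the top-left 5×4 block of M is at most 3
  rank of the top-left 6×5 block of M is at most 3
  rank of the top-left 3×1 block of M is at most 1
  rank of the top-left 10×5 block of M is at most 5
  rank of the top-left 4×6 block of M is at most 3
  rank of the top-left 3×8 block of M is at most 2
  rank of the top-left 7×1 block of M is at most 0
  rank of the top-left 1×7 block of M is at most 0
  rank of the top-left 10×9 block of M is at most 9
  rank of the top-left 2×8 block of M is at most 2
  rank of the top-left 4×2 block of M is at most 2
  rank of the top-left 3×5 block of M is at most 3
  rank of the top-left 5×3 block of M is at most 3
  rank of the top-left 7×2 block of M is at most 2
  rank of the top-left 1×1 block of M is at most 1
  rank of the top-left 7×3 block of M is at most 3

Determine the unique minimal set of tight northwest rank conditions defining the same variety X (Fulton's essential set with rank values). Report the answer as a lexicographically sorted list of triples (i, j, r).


Rank table r_w(10×10) implied by the 29 constraints:

  row 1: 0  0  0  0  0  0  0  1  1  1
  row 2: 0  0  0  0  0  0  1  2  2  2
  row 3: 0  0  0  0  0  0  1  2  3  3
  row 4: 0  0  0  1  1  1  2  3  4  4
  row 5: 0  1  1  2  2  2  3  4  5  5
  row 6: 0  1  2  3  3  3  4  5  6  6
  row 7: 0  1  2  3  3  4  5  6  7  7
  row 8: 1  2  3  4  4  5  6  7  8  8
  row 9: 1  2  3  4  5  6  7  8  9  9
  row 10: 1  2  3  4  5  6  7  8  9  10

hence w(1..10) = (8, 7, 9, 4, 2, 3, 6, 1, 5, 10).

|D(w)|=26, |Ess(w)|=5:

[(1, 7, 0), (3, 6, 0), (4, 3, 0), (7, 1, 0), (7, 5, 3)]


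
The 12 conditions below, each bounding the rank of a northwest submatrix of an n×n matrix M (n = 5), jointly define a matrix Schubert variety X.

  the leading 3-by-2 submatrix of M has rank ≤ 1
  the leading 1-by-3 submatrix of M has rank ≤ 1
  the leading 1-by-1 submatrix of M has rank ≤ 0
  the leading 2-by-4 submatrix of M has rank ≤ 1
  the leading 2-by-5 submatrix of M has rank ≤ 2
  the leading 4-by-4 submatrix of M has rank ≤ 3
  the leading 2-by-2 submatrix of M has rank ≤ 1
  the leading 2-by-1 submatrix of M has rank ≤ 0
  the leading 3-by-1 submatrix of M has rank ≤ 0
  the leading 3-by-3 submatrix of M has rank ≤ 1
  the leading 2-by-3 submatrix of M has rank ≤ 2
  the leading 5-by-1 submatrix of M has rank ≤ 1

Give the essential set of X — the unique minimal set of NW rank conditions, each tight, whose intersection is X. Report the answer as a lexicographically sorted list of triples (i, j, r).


Reconstructing r_w from the 12 given conditions:

  0 | 1 | 1 | 1 | 1
  0 | 1 | 1 | 1 | 2
  0 | 1 | 1 | 2 | 3
  1 | 2 | 2 | 3 | 4
  1 | 2 | 3 | 4 | 5

hence w(1..5) = (2, 5, 4, 1, 3).

Fulton essential set (3 of the 6 Rothe cells):

[(2, 4, 1), (3, 1, 0), (3, 3, 1)]


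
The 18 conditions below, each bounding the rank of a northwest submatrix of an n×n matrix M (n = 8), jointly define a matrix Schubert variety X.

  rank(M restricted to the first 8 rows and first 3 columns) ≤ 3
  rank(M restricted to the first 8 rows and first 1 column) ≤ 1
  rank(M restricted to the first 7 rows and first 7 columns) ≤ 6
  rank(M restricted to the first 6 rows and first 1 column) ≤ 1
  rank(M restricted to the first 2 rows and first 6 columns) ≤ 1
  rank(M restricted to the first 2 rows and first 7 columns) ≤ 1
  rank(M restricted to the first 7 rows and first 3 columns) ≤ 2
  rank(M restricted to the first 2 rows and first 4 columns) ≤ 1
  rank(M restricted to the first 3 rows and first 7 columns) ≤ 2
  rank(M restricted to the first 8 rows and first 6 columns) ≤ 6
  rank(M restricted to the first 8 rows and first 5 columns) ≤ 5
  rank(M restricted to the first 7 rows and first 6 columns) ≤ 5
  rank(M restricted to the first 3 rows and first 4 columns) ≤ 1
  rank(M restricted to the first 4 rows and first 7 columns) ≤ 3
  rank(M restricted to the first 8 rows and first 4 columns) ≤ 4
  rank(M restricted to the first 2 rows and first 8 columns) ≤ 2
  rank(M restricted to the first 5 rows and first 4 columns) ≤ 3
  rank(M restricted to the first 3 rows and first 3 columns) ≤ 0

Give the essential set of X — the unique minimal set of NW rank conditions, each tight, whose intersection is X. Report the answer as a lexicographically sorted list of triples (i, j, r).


Propagating the 18 rank bounds to every northwest block:

  row 1: 0, 0, 0, 1, 1, 1, 1, 1
  row 2: 0, 0, 0, 1, 1, 1, 1, 2
  row 3: 0, 0, 0, 1, 2, 2, 2, 3
  row 4: 1, 1, 1, 2, 3, 3, 3, 4
  row 5: 1, 2, 2, 3, 4, 4, 4, 5
  row 6: 1, 2, 2, 3, 4, 5, 5, 6
  row 7: 1, 2, 2, 3, 4, 5, 6, 7
  row 8: 1, 2, 3, 4, 5, 6, 7, 8

the unique w with this rank table is (4, 8, 5, 1, 2, 6, 7, 3).

D(w) has 14 cells with 3 SE-corners; essential set:

[(2, 7, 1), (3, 3, 0), (7, 3, 2)]


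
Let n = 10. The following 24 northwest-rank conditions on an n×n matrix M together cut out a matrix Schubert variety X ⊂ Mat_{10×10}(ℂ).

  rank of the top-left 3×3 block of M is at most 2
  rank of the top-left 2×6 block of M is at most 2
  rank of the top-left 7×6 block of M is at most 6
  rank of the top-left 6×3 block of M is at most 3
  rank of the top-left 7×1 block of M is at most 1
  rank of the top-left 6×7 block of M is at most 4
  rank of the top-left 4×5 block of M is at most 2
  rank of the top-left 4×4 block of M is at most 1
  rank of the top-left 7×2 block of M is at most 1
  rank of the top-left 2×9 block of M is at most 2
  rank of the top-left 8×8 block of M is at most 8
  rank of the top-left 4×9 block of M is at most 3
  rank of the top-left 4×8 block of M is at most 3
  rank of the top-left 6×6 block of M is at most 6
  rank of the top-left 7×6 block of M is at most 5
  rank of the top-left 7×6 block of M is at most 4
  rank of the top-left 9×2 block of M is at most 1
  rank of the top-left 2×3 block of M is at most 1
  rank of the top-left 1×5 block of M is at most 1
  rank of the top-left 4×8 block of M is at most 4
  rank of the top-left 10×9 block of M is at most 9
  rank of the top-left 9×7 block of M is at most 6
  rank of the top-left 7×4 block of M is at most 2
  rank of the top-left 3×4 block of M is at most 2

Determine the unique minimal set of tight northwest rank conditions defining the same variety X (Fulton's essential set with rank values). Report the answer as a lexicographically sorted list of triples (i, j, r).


Computing R[i][j] = min implied NW-rank bound (n=10, 24 conditions):

  R[1]: 1 | 1 | 1 | 1 | 1 | 1 | 1 | 1 | 1 | 1
  R[2]: 1 | 1 | 1 | 1 | 2 | 2 | 2 | 2 | 2 | 2
  R[3]: 1 | 1 | 1 | 1 | 2 | 3 | 3 | 3 | 3 | 3
  R[4]: 1 | 1 | 1 | 1 | 2 | 3 | 3 | 3 | 3 | 4
  R[5]: 1 | 1 | 2 | 2 | 3 | 4 | 4 | 4 | 4 | 5
  R[6]: 1 | 1 | 2 | 2 | 3 | 4 | 4 | 5 | 5 | 6
  R[7]: 1 | 1 | 2 | 2 | 3 | 4 | 5 | 6 | 6 | 7
  R[8]: 1 | 1 | 2 | 3 | 4 | 5 | 6 | 7 | 7 | 8
  R[9]: 1 | 1 | 2 | 3 | 4 | 5 | 6 | 7 | 8 | 9
  R[10]: 1 | 2 | 3 | 4 | 5 | 6 | 7 | 8 | 9 | 10

so w = (1, 5, 6, 10, 3, 8, 7, 4, 9, 2).

|D(w)|=20, |Ess(w)|=5:

[(4, 4, 1), (4, 9, 3), (6, 7, 4), (7, 4, 2), (9, 2, 1)]


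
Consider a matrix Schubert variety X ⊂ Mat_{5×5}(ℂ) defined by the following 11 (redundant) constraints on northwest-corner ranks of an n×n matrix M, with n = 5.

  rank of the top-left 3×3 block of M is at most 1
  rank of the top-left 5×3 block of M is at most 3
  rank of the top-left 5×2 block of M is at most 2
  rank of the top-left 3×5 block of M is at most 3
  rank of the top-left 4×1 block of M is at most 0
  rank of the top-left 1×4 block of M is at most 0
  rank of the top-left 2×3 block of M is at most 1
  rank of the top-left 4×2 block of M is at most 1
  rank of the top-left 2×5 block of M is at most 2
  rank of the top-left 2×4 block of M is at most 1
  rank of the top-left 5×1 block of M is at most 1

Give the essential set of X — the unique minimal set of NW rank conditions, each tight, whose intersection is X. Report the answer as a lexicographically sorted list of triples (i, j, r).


Computing R[i][j] = min implied NW-rank bound (n=5, 11 conditions):

  row 1: 0  0  0  0  1
  row 2: 0  1  1  1  2
  row 3: 0  1  1  2  3
  row 4: 0  1  2  3  4
  row 5: 1  2  3  4  5

the unique w with this rank table is (5, 2, 4, 3, 1).

Rothe diagram D(w) (8 cells), 3 SE-corners (essential conditions):

[(1, 4, 0), (3, 3, 1), (4, 1, 0)]


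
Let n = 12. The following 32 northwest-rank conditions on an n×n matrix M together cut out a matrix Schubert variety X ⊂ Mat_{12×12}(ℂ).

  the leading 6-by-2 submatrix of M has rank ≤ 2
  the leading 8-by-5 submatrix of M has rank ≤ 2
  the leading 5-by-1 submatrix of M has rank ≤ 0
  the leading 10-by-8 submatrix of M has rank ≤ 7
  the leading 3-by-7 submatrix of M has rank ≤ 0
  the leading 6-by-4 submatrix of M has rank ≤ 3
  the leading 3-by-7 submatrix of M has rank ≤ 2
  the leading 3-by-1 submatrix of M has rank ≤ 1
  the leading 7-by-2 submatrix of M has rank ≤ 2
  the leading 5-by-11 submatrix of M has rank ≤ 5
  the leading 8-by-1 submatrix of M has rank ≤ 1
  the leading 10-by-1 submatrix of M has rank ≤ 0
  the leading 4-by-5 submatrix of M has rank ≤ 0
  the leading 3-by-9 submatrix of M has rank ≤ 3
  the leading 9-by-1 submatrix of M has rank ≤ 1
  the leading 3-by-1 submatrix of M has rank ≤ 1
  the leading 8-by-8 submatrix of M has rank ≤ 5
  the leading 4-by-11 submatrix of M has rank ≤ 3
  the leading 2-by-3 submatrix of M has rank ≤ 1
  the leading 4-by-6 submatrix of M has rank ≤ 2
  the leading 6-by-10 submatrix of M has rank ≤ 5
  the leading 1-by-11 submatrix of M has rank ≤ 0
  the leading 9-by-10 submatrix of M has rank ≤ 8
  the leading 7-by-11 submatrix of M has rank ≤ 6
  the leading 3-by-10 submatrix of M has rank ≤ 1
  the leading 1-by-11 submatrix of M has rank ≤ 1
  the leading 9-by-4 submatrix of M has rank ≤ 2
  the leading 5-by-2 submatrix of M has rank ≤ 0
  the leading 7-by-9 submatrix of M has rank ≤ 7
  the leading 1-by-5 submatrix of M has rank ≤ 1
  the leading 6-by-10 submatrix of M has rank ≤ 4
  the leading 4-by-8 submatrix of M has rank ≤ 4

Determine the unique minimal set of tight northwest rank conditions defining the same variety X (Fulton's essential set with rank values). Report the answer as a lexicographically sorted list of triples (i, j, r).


Recovering R(i,j) via the rank-extension bound from the 32 conditions:

  row 1: 0 0 0 0 0 0 0 0 0 0 0 1
  row 2: 0 0 0 0 0 0 0 1 1 1 1 2
  row 3: 0 0 0 0 0 0 0 1 1 1 2 3
  row 4: 0 0 0 0 0 1 1 2 2 2 3 4
  row 5: 0 0 1 1 1 2 2 3 3 3 4 5
  row 6: 0 1 2 2 2 3 3 4 4 4 5 6
  row 7: 0 1 2 2 2 3 4 5 5 5 6 7
  row 8: 0 1 2 2 2 3 4 5 6 6 7 8
  row 9: 0 1 2 2 3 4 5 6 7 7 8 9
  row 10: 0 1 2 3 4 5 6 7 8 8 9 10
  row 11: 1 2 3 4 5 6 7 8 9 9 10 11
  row 12: 1 2 3 4 5 6 7 8 9 10 11 12

the unique w with this rank table is (12, 8, 11, 6, 3, 2, 7, 9, 5, 4, 1, 10).

Fulton essential set (8 of the 44 Rothe cells):

[(1, 11, 0), (3, 7, 0), (3, 10, 1), (4, 5, 0), (5, 2, 0), (8, 5, 2), (9, 4, 2), (10, 1, 0)]


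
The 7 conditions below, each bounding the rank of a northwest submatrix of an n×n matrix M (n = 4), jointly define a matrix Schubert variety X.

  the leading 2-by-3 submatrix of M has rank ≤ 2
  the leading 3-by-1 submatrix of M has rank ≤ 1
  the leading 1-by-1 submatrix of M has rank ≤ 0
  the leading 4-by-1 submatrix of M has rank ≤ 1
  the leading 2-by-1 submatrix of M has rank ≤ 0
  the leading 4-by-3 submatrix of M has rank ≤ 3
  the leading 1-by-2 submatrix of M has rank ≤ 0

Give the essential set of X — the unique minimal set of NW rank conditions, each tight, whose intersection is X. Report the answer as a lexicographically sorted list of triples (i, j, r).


Computing R[i][j] = min implied NW-rank bound (n=4, 7 conditions):

  R[1]: 0  0  1  1
  R[2]: 0  1  2  2
  R[3]: 1  2  3  3
  R[4]: 1  2  3  4

reading off 1-entries of Δ²R: w = (3, 2, 1, 4).

ℓ(w)=3; the 2 essential cells (i,j,r):

[(1, 2, 0), (2, 1, 0)]


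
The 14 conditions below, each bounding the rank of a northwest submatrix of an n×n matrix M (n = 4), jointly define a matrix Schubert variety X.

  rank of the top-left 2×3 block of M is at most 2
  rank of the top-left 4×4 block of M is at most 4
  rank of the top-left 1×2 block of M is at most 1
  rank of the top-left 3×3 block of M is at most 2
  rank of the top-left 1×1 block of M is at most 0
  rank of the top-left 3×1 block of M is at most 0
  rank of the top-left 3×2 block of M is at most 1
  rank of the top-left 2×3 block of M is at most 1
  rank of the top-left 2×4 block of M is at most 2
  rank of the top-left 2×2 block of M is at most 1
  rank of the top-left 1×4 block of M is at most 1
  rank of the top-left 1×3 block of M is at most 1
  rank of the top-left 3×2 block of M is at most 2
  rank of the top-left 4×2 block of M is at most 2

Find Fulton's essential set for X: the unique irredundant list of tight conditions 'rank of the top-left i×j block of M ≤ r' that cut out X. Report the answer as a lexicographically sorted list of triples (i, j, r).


Computing R[i][j] = min implied NW-rank bound (n=4, 14 conditions):

  0 1 1 1
  0 1 1 2
  0 1 2 3
  1 2 3 4

hence w(1..4) = (2, 4, 3, 1).

|D(w)|=4, |Ess(w)|=2:

[(2, 3, 1), (3, 1, 0)]


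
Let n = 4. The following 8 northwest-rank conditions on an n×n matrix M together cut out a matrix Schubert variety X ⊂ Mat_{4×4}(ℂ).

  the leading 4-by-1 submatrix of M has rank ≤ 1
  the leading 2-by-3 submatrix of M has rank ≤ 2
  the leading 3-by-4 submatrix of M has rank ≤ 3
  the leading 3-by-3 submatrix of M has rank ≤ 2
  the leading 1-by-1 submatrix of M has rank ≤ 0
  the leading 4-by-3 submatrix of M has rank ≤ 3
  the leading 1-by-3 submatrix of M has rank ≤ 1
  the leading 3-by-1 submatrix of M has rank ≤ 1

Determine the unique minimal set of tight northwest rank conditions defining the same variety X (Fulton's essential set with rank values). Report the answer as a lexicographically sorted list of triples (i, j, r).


Rank table r_w(4×4) implied by the 8 constraints:

  row 1: 0 1 1 1
  row 2: 1 2 2 2
  row 3: 1 2 2 3
  row 4: 1 2 3 4

second differences of R give the permutation w = (2, 1, 4, 3).

Fulton essential set (2 of the 2 Rothe cells):

[(1, 1, 0), (3, 3, 2)]


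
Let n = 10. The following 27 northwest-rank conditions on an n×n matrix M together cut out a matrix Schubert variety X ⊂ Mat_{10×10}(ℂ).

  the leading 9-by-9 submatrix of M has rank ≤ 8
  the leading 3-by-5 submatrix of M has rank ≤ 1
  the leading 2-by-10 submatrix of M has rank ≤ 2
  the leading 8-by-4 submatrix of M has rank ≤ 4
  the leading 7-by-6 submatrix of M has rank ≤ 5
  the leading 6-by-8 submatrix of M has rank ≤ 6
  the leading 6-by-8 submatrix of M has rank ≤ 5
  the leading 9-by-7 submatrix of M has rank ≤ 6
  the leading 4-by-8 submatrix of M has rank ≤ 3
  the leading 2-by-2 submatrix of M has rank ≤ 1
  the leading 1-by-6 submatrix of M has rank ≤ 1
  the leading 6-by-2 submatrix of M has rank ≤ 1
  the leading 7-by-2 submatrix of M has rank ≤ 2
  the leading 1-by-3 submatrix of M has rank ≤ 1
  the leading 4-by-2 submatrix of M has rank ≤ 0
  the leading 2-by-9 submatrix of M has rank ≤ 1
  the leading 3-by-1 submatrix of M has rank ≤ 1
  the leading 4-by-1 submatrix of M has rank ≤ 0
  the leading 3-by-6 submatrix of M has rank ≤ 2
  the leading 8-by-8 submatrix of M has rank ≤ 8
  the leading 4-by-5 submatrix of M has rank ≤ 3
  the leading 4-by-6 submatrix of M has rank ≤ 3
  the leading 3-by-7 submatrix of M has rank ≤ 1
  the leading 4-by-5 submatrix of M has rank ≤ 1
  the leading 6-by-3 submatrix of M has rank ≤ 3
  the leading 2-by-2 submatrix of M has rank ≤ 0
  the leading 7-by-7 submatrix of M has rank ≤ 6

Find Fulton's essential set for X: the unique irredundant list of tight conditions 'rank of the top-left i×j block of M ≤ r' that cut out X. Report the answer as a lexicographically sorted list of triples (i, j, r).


Propagating the 27 rank bounds to every northwest block:

  R[1]: 0, 0, 1, 1, 1, 1, 1, 1, 1, 1
  R[2]: 0, 0, 1, 1, 1, 1, 1, 1, 1, 2
  R[3]: 0, 0, 1, 1, 1, 1, 1, 2, 2, 3
  R[4]: 0, 0, 1, 1, 1, 2, 2, 3, 3, 4
  R[5]: 1, 1, 2, 2, 2, 3, 3, 4, 4, 5
  R[6]: 1, 1, 2, 3, 3, 4, 4, 5, 5, 6
  R[7]: 1, 2, 3, 4, 4, 5, 5, 6, 6, 7
  R[8]: 1, 2, 3, 4, 5, 6, 6, 7, 7, 8
  R[9]: 1, 2, 3, 4, 5, 6, 6, 7, 8, 9
  R[10]: 1, 2, 3, 4, 5, 6, 7, 8, 9, 10

giving w = (3, 10, 8, 6, 1, 4, 2, 5, 9, 7) via Δ²R.

D(w) has 22 cells with 6 SE-corners; essential set:

[(2, 9, 1), (3, 7, 1), (4, 2, 0), (4, 5, 1), (6, 2, 1), (9, 7, 6)]


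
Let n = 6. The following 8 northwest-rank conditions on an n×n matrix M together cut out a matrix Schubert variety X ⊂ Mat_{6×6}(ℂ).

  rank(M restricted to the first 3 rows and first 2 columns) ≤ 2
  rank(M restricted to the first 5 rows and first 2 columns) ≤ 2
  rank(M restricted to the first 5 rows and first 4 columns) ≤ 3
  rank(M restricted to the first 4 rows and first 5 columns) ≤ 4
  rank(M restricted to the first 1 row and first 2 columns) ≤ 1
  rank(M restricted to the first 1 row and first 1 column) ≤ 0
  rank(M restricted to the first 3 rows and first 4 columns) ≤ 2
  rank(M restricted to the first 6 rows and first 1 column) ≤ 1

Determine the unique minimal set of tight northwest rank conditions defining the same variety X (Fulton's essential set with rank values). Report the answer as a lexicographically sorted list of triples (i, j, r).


Rank table r_w(6×6) implied by the 8 constraints:

  i=1: 0  1  1  1  1  1
  i=2: 1  2  2  2  2  2
  i=3: 1  2  2  2  3  3
  i=4: 1  2  3  3  4  4
  i=5: 1  2  3  3  4  5
  i=6: 1  2  3  4  5  6

so w = (2, 1, 5, 3, 6, 4).

Fulton essential set (3 of the 4 Rothe cells):

[(1, 1, 0), (3, 4, 2), (5, 4, 3)]


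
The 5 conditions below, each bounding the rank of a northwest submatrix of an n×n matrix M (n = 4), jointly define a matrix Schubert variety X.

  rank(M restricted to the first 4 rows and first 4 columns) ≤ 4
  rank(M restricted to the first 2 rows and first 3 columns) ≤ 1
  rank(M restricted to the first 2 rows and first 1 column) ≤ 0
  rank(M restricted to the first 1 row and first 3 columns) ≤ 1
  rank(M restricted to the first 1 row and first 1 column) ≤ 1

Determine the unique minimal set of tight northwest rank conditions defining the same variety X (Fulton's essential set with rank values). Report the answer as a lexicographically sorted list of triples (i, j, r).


Reconstructing r_w from the 5 given conditions:

  i=1: 0, 1, 1, 1
  i=2: 0, 1, 1, 2
  i=3: 1, 2, 2, 3
  i=4: 1, 2, 3, 4

second differences of R give the permutation w = (2, 4, 1, 3).

Rothe diagram D(w) (3 cells), 2 SE-corners (essential conditions):

[(2, 1, 0), (2, 3, 1)]


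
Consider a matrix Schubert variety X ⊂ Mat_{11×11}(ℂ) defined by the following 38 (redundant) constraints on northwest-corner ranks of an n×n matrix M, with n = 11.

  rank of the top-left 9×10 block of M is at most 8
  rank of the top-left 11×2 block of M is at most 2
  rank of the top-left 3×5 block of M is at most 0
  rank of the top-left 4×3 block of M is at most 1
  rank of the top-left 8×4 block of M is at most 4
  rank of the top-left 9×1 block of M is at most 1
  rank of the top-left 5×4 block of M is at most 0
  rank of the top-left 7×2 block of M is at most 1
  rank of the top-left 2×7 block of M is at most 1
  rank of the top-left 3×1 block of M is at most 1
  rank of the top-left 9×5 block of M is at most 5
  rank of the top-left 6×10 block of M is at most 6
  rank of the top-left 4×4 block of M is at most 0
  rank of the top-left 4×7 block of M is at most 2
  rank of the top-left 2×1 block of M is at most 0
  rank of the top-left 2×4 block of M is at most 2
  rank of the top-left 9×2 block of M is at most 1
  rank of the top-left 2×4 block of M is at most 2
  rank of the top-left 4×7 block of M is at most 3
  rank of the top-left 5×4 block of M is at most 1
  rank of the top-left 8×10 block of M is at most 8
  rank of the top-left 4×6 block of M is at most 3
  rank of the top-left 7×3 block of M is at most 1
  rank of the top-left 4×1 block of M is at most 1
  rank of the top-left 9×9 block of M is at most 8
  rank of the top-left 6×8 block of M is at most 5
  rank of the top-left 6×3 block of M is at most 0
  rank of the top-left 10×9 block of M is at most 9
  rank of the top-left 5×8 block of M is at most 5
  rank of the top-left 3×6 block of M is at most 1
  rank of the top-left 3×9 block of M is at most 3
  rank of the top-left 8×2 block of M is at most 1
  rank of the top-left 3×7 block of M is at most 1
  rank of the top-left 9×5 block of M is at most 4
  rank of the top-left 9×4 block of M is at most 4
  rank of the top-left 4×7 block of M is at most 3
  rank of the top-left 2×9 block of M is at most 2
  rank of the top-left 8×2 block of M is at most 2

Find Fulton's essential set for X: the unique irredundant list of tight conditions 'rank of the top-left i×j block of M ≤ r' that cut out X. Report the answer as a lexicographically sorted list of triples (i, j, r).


The tightest implied rank at each (i,j), from the 38 conditions:

  i=1: 0 0 0 0 0 1 1 1 1 1 1
  i=2: 0 0 0 0 0 1 1 2 2 2 2
  i=3: 0 0 0 0 0 1 1 2 3 3 3
  i=4: 0 0 0 0 1 2 2 3 4 4 4
  i=5: 0 0 0 0 1 2 3 4 5 5 5
  i=6: 0 0 0 1 2 3 4 5 6 6 6
  i=7: 1 1 1 2 3 4 5 6 7 7 7
  i=8: 1 1 2 3 4 5 6 7 8 8 8
  i=9: 1 1 2 3 4 5 6 7 8 8 9
  i=10: 1 2 3 4 5 6 7 8 9 9 10
  i=11: 1 2 3 4 5 6 7 8 9 10 11

hence w(1..11) = (6, 8, 9, 5, 7, 4, 1, 3, 11, 2, 10).

D(w) has 31 cells with 6 SE-corners; essential set:

[(3, 5, 0), (3, 7, 1), (5, 4, 0), (6, 3, 0), (9, 2, 1), (9, 10, 8)]


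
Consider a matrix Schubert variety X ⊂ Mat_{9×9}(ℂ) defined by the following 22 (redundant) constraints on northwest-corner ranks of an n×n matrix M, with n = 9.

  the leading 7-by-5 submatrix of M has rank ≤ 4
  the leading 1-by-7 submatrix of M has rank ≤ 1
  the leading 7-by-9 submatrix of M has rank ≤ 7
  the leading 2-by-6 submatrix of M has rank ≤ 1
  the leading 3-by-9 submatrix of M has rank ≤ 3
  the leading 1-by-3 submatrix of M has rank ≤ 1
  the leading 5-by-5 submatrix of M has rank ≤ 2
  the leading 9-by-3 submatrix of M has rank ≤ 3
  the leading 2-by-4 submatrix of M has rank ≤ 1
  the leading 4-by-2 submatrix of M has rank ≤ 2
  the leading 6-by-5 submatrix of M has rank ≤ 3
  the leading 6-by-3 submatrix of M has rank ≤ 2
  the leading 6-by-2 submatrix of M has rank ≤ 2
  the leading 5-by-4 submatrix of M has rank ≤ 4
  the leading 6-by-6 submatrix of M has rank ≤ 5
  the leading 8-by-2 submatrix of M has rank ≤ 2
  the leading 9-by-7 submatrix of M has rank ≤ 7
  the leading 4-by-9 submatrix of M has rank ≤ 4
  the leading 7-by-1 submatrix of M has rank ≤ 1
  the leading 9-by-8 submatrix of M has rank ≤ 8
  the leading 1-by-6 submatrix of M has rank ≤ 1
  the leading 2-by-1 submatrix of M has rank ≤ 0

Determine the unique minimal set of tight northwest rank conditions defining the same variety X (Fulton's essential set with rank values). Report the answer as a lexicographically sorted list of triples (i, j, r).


The tightest implied rank at each (i,j), from the 22 conditions:

  0 | 1 | 1 | 1 | 1 | 1 | 1 | 1 | 1
  0 | 1 | 1 | 1 | 1 | 1 | 2 | 2 | 2
  1 | 2 | 2 | 2 | 2 | 2 | 3 | 3 | 3
  1 | 2 | 2 | 2 | 2 | 3 | 4 | 4 | 4
  1 | 2 | 2 | 2 | 2 | 3 | 4 | 5 | 5
  1 | 2 | 2 | 3 | 3 | 4 | 5 | 6 | 6
  1 | 2 | 3 | 4 | 4 | 5 | 6 | 7 | 7
  1 | 2 | 3 | 4 | 5 | 6 | 7 | 8 | 8
  1 | 2 | 3 | 4 | 5 | 6 | 7 | 8 | 9

reading off 1-entries of Δ²R: w = (2, 7, 1, 6, 8, 4, 3, 5, 9).

Rothe diagram D(w) (13 cells), 4 SE-corners (essential conditions):

[(2, 1, 0), (2, 6, 1), (5, 5, 2), (6, 3, 2)]


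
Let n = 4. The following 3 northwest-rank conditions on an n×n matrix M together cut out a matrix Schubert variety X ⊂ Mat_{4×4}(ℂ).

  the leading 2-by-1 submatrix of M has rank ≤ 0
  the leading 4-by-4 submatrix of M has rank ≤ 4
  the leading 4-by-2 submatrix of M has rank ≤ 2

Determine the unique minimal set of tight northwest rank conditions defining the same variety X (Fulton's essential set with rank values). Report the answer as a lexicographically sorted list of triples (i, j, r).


Recovering R(i,j) via the rank-extension bound from the 3 conditions:

  R[1]: 0  1  1  1
  R[2]: 0  1  2  2
  R[3]: 1  2  3  3
  R[4]: 1  2  3  4

hence w(1..4) = (2, 3, 1, 4).

D(w) has 2 cells with 1 SE-corner; essential set:

[(2, 1, 0)]


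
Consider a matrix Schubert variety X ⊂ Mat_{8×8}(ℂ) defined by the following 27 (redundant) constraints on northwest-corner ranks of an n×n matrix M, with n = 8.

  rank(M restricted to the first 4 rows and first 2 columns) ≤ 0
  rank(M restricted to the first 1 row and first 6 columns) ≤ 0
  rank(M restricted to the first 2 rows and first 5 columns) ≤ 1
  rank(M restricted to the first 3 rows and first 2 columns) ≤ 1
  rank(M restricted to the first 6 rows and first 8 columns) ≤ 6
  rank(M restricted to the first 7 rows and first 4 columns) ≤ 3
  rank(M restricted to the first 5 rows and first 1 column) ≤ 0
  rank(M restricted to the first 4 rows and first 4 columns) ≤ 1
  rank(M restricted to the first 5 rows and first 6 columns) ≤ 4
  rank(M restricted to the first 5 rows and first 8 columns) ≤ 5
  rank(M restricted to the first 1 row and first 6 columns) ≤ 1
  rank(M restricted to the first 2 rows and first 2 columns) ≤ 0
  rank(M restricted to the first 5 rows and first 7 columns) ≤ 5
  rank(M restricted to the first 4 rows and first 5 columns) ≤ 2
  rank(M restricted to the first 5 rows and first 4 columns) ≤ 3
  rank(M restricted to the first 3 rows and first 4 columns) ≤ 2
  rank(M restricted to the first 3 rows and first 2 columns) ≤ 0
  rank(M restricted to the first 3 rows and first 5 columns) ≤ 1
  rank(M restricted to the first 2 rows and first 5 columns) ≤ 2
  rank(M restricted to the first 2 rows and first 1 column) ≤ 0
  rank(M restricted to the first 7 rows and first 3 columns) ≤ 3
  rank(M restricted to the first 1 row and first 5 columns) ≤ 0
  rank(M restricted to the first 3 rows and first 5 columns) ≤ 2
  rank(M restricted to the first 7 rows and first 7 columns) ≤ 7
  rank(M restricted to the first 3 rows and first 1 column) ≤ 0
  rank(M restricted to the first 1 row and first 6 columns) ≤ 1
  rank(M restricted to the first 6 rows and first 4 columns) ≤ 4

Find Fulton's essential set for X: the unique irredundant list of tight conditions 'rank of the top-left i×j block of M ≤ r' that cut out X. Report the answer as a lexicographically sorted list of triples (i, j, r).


The tightest implied rank at each (i,j), from the 27 conditions:

  0  0  0  0  0  0  1  1
  0  0  1  1  1  1  2  2
  0  0  1  1  1  2  3  3
  0  0  1  1  2  3  4  4
  0  1  2  2  3  4  5  5
  1  2  3  3  4  5  6  6
  1  2  3  3  4  5  6  7
  1  2  3  4  5  6  7  8

so w = (7, 3, 6, 5, 2, 1, 8, 4).

|D(w)|=17, |Ess(w)|=6:

[(1, 6, 0), (3, 5, 1), (4, 2, 0), (4, 4, 1), (5, 1, 0), (7, 4, 3)]


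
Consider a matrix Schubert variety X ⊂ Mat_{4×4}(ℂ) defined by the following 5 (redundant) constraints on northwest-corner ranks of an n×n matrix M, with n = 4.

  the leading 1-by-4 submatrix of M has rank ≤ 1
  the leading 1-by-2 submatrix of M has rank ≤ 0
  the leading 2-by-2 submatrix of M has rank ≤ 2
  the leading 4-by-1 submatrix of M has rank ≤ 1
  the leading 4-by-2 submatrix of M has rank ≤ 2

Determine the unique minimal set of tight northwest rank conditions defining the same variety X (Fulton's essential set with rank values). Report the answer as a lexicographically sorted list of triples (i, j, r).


Recovering R(i,j) via the rank-extension bound from the 5 conditions:

  R[1]: 0, 0, 1, 1
  R[2]: 1, 1, 2, 2
  R[3]: 1, 2, 3, 3
  R[4]: 1, 2, 3, 4

hence w(1..4) = (3, 1, 2, 4).

|D(w)|=2, |Ess(w)|=1:

[(1, 2, 0)]


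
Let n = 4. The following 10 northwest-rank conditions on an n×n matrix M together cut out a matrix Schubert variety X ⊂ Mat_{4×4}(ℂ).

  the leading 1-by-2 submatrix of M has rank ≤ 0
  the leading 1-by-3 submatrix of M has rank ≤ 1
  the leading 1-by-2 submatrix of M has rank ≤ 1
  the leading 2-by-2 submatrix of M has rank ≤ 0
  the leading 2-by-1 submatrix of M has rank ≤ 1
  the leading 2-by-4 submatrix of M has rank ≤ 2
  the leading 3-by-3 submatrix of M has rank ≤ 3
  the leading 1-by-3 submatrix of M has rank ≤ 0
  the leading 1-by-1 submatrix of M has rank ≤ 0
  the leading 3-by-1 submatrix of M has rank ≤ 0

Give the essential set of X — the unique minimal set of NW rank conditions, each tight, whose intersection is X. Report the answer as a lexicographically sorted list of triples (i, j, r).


Propagating the 10 rank bounds to every northwest block:

  i=1: 0  0  0  1
  i=2: 0  0  1  2
  i=3: 0  1  2  3
  i=4: 1  2  3  4

hence w(1..4) = (4, 3, 2, 1).

|D(w)|=6, |Ess(w)|=3:

[(1, 3, 0), (2, 2, 0), (3, 1, 0)]


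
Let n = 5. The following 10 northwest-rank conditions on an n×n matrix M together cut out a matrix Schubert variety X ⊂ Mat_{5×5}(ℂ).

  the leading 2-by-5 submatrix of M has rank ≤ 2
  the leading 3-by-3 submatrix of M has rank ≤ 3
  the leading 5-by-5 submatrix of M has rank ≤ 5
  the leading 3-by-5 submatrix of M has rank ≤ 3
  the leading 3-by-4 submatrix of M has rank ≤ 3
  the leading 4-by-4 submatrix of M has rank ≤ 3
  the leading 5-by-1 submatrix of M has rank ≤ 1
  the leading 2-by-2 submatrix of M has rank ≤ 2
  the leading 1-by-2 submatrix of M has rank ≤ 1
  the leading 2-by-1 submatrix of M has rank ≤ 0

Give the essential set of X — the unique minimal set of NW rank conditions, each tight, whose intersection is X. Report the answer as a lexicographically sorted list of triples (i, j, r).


Rank table r_w(5×5) implied by the 10 constraints:

  0, 1, 1, 1, 1
  0, 1, 2, 2, 2
  1, 2, 3, 3, 3
  1, 2, 3, 3, 4
  1, 2, 3, 4, 5

the unique w with this rank table is (2, 3, 1, 5, 4).

Rothe diagram D(w) (3 cells), 2 SE-corners (essential conditions):

[(2, 1, 0), (4, 4, 3)]


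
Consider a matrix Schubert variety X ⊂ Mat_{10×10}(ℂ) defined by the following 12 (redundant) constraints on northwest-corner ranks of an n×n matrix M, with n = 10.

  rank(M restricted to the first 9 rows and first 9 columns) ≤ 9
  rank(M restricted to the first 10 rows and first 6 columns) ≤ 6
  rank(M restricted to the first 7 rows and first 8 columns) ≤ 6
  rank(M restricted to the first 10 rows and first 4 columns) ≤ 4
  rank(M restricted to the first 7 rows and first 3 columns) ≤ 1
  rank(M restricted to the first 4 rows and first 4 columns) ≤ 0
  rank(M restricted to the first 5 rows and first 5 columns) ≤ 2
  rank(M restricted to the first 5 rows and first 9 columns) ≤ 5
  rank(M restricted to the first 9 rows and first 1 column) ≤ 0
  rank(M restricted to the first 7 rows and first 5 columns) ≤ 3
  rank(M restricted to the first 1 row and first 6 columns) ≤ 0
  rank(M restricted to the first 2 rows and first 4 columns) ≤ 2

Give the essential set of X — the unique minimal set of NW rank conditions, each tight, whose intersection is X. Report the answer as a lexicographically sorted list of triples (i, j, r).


Propagating the 12 rank bounds to every northwest block:

  0 0 0 0 0 0 1 1 1 1
  0 0 0 0 1 1 2 2 2 2
  0 0 0 0 1 2 3 3 3 3
  0 0 0 0 1 2 3 4 4 4
  0 1 1 1 2 3 4 5 5 5
  0 1 1 2 3 4 5 6 6 6
  0 1 1 2 3 4 5 6 7 7
  0 1 2 3 4 5 6 7 8 8
  0 1 2 3 4 5 6 7 8 9
  1 2 3 4 5 6 7 8 9 10

giving w = (7, 5, 6, 8, 2, 4, 9, 3, 10, 1) via Δ²R.

Fulton essential set (4 of the 25 Rothe cells):

[(1, 6, 0), (4, 4, 0), (7, 3, 1), (9, 1, 0)]


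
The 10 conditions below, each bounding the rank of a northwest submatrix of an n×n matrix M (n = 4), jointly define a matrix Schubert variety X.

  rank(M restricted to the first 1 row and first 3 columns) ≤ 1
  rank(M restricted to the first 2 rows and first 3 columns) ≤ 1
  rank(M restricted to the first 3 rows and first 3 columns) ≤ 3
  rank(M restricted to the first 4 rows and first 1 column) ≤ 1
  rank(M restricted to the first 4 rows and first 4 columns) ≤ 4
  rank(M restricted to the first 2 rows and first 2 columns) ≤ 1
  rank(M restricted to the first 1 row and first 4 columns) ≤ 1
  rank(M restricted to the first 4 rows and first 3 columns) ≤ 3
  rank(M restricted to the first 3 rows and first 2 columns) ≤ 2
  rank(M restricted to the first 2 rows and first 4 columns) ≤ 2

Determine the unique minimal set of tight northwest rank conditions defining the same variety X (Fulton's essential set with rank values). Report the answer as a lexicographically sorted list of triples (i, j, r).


The tightest implied rank at each (i,j), from the 10 conditions:

  R[1]: 1  1  1  1
  R[2]: 1  1  1  2
  R[3]: 1  2  2  3
  R[4]: 1  2  3  4

reading off 1-entries of Δ²R: w = (1, 4, 2, 3).

|D(w)|=2, |Ess(w)|=1:

[(2, 3, 1)]


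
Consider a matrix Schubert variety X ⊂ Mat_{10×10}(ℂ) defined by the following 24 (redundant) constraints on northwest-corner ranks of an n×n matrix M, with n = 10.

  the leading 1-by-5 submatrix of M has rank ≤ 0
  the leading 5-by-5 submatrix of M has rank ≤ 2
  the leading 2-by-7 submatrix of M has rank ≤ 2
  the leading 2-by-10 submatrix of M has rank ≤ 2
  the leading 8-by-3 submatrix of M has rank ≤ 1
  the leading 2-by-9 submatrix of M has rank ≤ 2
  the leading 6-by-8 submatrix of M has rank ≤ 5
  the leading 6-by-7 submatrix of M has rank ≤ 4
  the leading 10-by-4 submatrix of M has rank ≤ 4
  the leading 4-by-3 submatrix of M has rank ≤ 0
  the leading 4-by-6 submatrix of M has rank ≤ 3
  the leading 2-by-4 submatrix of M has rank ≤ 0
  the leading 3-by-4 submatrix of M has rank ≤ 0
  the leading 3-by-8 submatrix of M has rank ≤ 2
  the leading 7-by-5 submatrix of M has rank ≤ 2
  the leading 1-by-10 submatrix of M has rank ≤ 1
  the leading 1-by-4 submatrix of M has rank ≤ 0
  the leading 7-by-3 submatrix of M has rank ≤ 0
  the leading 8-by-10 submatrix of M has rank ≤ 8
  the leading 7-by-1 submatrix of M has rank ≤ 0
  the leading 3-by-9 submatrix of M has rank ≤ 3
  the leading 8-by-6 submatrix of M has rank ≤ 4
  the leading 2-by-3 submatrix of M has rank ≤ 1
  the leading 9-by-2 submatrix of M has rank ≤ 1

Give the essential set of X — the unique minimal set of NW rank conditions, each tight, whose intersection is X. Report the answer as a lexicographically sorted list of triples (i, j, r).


Rank table r_w(10×10) implied by the 24 constraints:

  row 1: 0  0  0  0  0  1  1  1  1  1
  row 2: 0  0  0  0  1  2  2  2  2  2
  row 3: 0  0  0  0  1  2  2  2  3  3
  row 4: 0  0  0  1  2  3  3  3  4  4
  row 5: 0  0  0  1  2  3  4  4  5  5
  row 6: 0  0  0  1  2  3  4  5  6  6
  row 7: 0  0  0  1  2  3  4  5  6  7
  row 8: 1  1  1  2  3  4  5  6  7  8
  row 9: 1  1  2  3  4  5  6  7  8  9
  row 10: 1  2  3  4  5  6  7  8  9  10

so w = (6, 5, 9, 4, 7, 8, 10, 1, 3, 2).

|D(w)|=28, |Ess(w)|=5:

[(1, 5, 0), (3, 4, 0), (3, 8, 2), (7, 3, 0), (9, 2, 1)]


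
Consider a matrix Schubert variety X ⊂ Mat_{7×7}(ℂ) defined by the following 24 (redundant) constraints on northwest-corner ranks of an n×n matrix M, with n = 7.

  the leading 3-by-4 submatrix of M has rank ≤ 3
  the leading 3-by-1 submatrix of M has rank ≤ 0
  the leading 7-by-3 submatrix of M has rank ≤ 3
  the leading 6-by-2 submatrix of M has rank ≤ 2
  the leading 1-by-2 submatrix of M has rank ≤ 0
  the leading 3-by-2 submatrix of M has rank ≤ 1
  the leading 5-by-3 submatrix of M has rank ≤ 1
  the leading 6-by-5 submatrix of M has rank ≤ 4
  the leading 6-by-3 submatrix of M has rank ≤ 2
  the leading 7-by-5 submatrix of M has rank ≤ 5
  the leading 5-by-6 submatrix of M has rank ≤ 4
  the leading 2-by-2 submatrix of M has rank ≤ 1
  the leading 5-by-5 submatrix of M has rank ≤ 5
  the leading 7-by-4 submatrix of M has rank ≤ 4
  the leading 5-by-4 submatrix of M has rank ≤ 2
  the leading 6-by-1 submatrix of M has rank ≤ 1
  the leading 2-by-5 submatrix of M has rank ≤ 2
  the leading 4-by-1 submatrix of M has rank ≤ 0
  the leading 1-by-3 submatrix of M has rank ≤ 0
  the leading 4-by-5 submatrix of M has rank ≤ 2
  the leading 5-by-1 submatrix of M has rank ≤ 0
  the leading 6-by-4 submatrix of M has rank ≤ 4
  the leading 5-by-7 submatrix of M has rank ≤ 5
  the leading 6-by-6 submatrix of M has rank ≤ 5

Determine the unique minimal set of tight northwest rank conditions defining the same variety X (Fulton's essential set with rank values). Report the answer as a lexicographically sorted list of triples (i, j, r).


Rank table r_w(7×7) implied by the 24 constraints:

  0 0 0 1 1 1 1
  0 1 1 2 2 2 2
  0 1 1 2 2 3 3
  0 1 1 2 2 3 4
  0 1 1 2 3 4 5
  1 2 2 3 4 5 6
  1 2 3 4 5 6 7

giving w = (4, 2, 6, 7, 5, 1, 3) via Δ²R.

|D(w)|=12, |Ess(w)|=4:

[(1, 3, 0), (4, 5, 2), (5, 1, 0), (5, 3, 1)]
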